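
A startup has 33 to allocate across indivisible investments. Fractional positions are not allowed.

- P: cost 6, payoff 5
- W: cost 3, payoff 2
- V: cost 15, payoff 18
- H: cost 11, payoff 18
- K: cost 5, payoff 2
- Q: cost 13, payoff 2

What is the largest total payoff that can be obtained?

W + V + H: cost 3 + 15 + 11 = 29 ≤ 33, payoff 2 + 18 + 18 = 38.
V + H + K: cost 15 + 11 + 5 = 31 ≤ 33, payoff 18 + 18 + 2 = 38.
P + V + H: cost 6 + 15 + 11 = 32 ≤ 33, payoff 5 + 18 + 18 = 41.
Best is P, V, and H with total payoff 41.

41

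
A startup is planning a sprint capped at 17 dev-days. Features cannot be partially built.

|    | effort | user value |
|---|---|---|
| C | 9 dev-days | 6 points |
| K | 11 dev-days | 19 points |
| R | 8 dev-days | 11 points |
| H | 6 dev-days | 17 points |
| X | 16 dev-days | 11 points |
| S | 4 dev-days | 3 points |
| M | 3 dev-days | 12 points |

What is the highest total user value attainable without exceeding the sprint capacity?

40

Allowing fractional choices, the relaxed optimum would be about 42.8, but features are indivisible.
H + S + M: effort 6 + 4 + 3 = 13 ≤ 17, user value 17 + 3 + 12 = 32.
K + H: effort 11 + 6 = 17 ≤ 17, user value 19 + 17 = 36.
R + H + M: effort 8 + 6 + 3 = 17 ≤ 17, user value 11 + 17 + 12 = 40.
Best is R, H, and M with total user value 40.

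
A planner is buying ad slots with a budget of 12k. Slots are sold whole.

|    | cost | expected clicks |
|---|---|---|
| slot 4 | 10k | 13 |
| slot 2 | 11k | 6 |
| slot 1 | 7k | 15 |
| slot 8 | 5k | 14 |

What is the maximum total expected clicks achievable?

This is a 0-1 knapsack instance.
Take slot 1 and slot 8: cost 7 + 5 = 12 ≤ 12, expected clicks 15 + 14 = 29.
No other feasible combination does better.

29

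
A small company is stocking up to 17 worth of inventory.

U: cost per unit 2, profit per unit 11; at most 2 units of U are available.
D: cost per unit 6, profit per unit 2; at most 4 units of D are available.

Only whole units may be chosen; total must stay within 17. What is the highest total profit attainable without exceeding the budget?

26

U has the best ratio (11/2); taking only U gives at most 2×11 = 22 (stopped by the supply cap of 2).
Mixing does better — 2×U and 2×D: cost 16 ≤ 17, profit 2·11 + 2·2 = 26.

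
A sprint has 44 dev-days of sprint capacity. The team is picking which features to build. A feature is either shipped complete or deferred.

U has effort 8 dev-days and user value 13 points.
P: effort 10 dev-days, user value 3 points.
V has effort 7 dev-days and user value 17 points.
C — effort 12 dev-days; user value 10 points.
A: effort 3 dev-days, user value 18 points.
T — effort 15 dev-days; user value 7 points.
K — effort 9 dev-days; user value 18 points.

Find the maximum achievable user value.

U + V + C + A + K: effort 8 + 7 + 12 + 3 + 9 = 39 ≤ 44, user value 13 + 17 + 10 + 18 + 18 = 76.
U + P + V + A + K: effort 8 + 10 + 7 + 3 + 9 = 37 ≤ 44, user value 13 + 3 + 17 + 18 + 18 = 69.
U + V + A + T + K: effort 8 + 7 + 3 + 15 + 9 = 42 ≤ 44, user value 13 + 17 + 18 + 7 + 18 = 73.
Best is U, V, C, A, and K with total user value 76.

76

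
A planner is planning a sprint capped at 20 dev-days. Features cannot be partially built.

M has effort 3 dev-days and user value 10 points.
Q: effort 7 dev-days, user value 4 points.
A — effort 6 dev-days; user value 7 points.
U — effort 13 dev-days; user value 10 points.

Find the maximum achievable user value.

Treat it as a binary knapsack problem.
M + U: effort 3 + 13 = 16 ≤ 20, user value 10 + 10 = 20.
M + Q + A: effort 3 + 7 + 6 = 16 ≤ 20, user value 10 + 4 + 7 = 21.
Best is M, Q, and A with total user value 21.

21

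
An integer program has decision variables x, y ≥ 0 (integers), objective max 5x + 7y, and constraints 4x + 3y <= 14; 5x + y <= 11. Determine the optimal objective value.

The continuous relaxation peaks at (0, 4.67) with value 32.67; rounding to a feasible lattice point costs some objective.
(x,y)=(0,4): 4·0+3·4=12≤14, 5·0+1·4=4≤11, objective 28.
(x,y)=(1,3): 4·1+3·3=13≤14, 5·1+1·3=8≤11, objective 26.
(x,y)=(0,3): 4·0+3·3=9≤14, 5·0+1·3=3≤11, objective 21.
No feasible integer point exceeds 28.

28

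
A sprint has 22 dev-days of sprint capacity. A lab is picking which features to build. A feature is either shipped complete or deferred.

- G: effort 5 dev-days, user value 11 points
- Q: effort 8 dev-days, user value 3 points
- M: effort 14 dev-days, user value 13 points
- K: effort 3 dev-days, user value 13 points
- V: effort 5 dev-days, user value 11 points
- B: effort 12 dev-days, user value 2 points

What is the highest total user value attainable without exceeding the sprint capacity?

38

Take G, Q, K, and V: effort 5 + 8 + 3 + 5 = 21 ≤ 22, user value 11 + 3 + 13 + 11 = 38.
No other feasible combination does better.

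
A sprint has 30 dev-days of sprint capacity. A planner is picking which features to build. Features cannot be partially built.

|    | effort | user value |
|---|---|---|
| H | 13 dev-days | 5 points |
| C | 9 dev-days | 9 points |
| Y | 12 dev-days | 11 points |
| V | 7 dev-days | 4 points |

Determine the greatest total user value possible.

Treat it as a binary knapsack problem.
Allowing fractional choices, the relaxed optimum would be about 24.8, but features are indivisible.
C + Y + V: effort 9 + 12 + 7 = 28 ≤ 30, user value 9 + 11 + 4 = 24.
H + C + V: effort 13 + 9 + 7 = 29 ≤ 30, user value 5 + 9 + 4 = 18.
C + Y: effort 9 + 12 = 21 ≤ 30, user value 9 + 11 = 20.
Best is C, Y, and V with total user value 24.

24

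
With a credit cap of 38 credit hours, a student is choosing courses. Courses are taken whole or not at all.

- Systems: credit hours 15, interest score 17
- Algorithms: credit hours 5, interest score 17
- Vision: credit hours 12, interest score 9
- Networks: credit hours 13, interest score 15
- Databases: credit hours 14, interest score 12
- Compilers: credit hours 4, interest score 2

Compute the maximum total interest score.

51

This is a 0-1 knapsack instance.
Systems + Algorithms + Databases + Compilers: credit hours 15 + 5 + 14 + 4 = 38 ≤ 38, interest score 17 + 17 + 12 + 2 = 48.
Systems + Algorithms + Networks + Compilers: credit hours 15 + 5 + 13 + 4 = 37 ≤ 38, interest score 17 + 17 + 15 + 2 = 51.
Systems + Algorithms + Networks: credit hours 15 + 5 + 13 = 33 ≤ 38, interest score 17 + 17 + 15 = 49.
Best is Systems, Algorithms, Networks, and Compilers with total interest score 51.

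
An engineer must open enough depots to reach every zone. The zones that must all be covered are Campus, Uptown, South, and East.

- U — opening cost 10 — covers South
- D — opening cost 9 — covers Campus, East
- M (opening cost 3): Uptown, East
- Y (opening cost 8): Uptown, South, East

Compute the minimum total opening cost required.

17

The greedy cost-per-new-zone heuristic would pick M, Y, and D for 20, but a cheaper cover exists.
Choose D and Y: together they cover Campus, Uptown, South, East — every zone.
Total opening cost: 9 + 8 = 17.
No cover costs less than 17.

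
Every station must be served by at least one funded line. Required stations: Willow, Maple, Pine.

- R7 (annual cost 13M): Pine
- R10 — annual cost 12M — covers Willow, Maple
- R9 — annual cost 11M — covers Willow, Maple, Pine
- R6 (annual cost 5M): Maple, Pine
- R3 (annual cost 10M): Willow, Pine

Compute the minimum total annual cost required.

The greedy cost-per-new-station heuristic would pick R6 and R3 for 15, but a cheaper cover exists.
R9 alone covers Willow, Maple, Pine — every station.
Total annual cost: 11.
No cover costs less than 11.

11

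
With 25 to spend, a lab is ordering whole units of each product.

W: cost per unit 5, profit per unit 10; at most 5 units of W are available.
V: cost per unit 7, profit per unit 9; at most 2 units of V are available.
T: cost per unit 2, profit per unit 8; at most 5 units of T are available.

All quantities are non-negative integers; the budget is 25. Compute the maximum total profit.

Take 3×W and 5×T: cost 25 ≤ 25, profit 3·10 + 5·8 = 70.
T has the best ratio (8/2) and is taken to its limit of 5; remaining capacity is filled optimally with the others.

70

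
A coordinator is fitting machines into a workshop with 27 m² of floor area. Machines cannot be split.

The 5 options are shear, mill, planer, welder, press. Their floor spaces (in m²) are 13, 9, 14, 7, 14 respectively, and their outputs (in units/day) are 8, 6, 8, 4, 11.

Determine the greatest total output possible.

This is an integer program with binary decision variables.
Take shear and press: floor space 13 + 14 = 27 ≤ 27, output 8 + 11 = 19.
No other feasible combination does better.

19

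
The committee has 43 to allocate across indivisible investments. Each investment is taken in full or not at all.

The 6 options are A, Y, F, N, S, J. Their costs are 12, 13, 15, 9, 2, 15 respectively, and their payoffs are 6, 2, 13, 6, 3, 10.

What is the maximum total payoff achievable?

This is an integer program with binary decision variables.
Take F, N, S, and J: cost 15 + 9 + 2 + 15 = 41 ≤ 43, payoff 13 + 6 + 3 + 10 = 32.
No other feasible combination does better.

32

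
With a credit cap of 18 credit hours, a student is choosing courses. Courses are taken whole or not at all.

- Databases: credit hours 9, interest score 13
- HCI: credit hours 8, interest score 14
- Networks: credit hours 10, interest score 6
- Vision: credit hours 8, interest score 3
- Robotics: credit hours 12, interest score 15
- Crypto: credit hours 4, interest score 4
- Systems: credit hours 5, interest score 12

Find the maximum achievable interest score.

Treat it as a binary knapsack problem.
Allowing fractional choices, the relaxed optimum would be about 33.2, but courses are indivisible.
Databases + Crypto + Systems: credit hours 9 + 4 + 5 = 18 ≤ 18, interest score 13 + 4 + 12 = 29.
HCI + Crypto + Systems: credit hours 8 + 4 + 5 = 17 ≤ 18, interest score 14 + 4 + 12 = 30.
Databases + HCI: credit hours 9 + 8 = 17 ≤ 18, interest score 13 + 14 = 27.
Best is HCI, Crypto, and Systems with total interest score 30.

30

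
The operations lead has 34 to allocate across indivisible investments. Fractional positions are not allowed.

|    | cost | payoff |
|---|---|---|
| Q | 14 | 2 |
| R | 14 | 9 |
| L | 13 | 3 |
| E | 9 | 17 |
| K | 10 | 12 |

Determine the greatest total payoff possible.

Allowing fractional choices, the relaxed optimum would be about 38.2, but investments are indivisible.
L + E + K: cost 13 + 9 + 10 = 32 ≤ 34, payoff 3 + 17 + 12 = 32.
Q + E + K: cost 14 + 9 + 10 = 33 ≤ 34, payoff 2 + 17 + 12 = 31.
R + E + K: cost 14 + 9 + 10 = 33 ≤ 34, payoff 9 + 17 + 12 = 38.
Best is R, E, and K with total payoff 38.

38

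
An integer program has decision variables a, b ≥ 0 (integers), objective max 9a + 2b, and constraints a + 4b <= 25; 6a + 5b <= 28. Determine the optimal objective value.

36

The continuous relaxation peaks at (4.67, 0) with value 42.00; rounding to a feasible lattice point costs some objective.
(a,b)=(4,0): 1·4+4·0=4≤25, 6·4+5·0=24≤28, objective 36.
(a,b)=(3,1): 1·3+4·1=7≤25, 6·3+5·1=23≤28, objective 29.
(a,b)=(3,0): 1·3+4·0=3≤25, 6·3+5·0=18≤28, objective 27.
Maximum is 36 at (a,b)=(4,0).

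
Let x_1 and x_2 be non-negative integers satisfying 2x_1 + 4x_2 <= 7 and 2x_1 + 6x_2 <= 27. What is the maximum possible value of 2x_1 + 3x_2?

The continuous relaxation peaks at (3.5, 0) with value 7.00; rounding to a feasible lattice point costs some objective.
(x_1,x_2)=(3,0) is feasible, giving 6.
(x_1,x_2)=(2,0) is feasible, giving 4.
The best lattice point is (3,0), giving 6.

6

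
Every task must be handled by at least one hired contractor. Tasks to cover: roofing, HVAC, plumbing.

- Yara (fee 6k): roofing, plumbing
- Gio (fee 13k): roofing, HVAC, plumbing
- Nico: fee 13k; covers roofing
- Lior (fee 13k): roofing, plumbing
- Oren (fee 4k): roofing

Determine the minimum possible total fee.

The greedy cost-per-new-task heuristic would pick Yara and Gio for 19, but a cheaper cover exists.
Gio alone covers roofing, HVAC, plumbing — every task.
Total fee: 13.
No cover costs less than 13.

13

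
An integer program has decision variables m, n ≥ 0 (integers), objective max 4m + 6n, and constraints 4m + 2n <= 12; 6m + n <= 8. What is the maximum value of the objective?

36

(m,n)=(0,6): 4·0+2·6=12≤12, 6·0+1·6=6≤8, objective 36.
(m,n)=(0,5): 4·0+2·5=10≤12, 6·0+1·5=5≤8, objective 30.
The best lattice point is (0,6), giving 36.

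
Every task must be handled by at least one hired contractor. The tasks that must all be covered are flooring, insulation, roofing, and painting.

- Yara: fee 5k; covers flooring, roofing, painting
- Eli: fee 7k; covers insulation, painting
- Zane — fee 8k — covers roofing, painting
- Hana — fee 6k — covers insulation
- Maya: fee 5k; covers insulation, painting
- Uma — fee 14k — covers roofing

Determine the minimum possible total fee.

10

Choose Yara and Maya: together they cover flooring, insulation, roofing, painting — every task.
Total fee: 5 + 5 = 10.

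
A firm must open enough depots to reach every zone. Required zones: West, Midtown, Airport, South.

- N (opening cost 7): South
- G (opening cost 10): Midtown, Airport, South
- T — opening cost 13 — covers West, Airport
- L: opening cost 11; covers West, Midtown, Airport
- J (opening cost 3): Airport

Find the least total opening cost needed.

This is a weighted set-cover instance.
Choose N and L: together they cover West, Midtown, Airport, South — every zone.
Total opening cost: 7 + 11 = 18.

18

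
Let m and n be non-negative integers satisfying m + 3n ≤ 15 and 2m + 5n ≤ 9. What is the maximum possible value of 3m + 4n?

(m,n)=(4,0): 1·4+3·0=4≤15, 2·4+5·0=8≤9, objective 12.
(m,n)=(3,0): 1·3+3·0=3≤15, 2·3+5·0=6≤9, objective 9.
Maximum is 12 at (m,n)=(4,0).

12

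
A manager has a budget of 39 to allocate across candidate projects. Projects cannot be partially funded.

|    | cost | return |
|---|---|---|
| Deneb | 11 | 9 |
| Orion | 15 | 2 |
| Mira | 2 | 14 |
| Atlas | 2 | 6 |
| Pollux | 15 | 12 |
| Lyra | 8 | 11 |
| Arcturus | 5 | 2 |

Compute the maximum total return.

Allowing fractional choices, the relaxed optimum would be about 52.4, but projects are indivisible.
Deneb + Mira + Pollux + Lyra: cost 11 + 2 + 15 + 8 = 36 ≤ 39, return 9 + 14 + 12 + 11 = 46.
Deneb + Mira + Atlas + Pollux + Lyra: cost 11 + 2 + 2 + 15 + 8 = 38 ≤ 39, return 9 + 14 + 6 + 12 + 11 = 52.
Best is Deneb, Mira, Atlas, Pollux, and Lyra with total return 52.

52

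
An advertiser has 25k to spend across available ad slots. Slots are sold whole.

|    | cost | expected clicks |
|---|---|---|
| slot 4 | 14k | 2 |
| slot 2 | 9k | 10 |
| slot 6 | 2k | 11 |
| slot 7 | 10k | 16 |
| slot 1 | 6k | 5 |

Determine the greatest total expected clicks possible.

slot 6 + slot 7 + slot 1: cost 2 + 10 + 6 = 18 ≤ 25, expected clicks 11 + 16 + 5 = 32.
slot 2 + slot 7 + slot 1: cost 9 + 10 + 6 = 25 ≤ 25, expected clicks 10 + 16 + 5 = 31.
slot 2 + slot 6 + slot 7: cost 9 + 2 + 10 = 21 ≤ 25, expected clicks 10 + 11 + 16 = 37.
Best is slot 2, slot 6, and slot 7 with total expected clicks 37.

37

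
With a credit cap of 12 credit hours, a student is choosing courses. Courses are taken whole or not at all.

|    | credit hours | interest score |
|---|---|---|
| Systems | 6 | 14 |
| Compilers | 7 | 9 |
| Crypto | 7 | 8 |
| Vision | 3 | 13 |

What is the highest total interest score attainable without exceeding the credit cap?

27

Compilers + Vision: credit hours 7 + 3 = 10 ≤ 12, interest score 9 + 13 = 22.
Systems + Vision: credit hours 6 + 3 = 9 ≤ 12, interest score 14 + 13 = 27.
Best is Systems and Vision with total interest score 27.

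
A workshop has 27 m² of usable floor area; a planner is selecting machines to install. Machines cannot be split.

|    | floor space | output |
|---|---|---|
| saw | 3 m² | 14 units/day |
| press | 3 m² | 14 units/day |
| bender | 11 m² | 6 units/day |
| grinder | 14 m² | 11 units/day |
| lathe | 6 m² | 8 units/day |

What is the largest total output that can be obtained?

Take saw, press, grinder, and lathe: floor space 3 + 3 + 14 + 6 = 26 ≤ 27, output 14 + 14 + 11 + 8 = 47.
No other feasible combination does better.

47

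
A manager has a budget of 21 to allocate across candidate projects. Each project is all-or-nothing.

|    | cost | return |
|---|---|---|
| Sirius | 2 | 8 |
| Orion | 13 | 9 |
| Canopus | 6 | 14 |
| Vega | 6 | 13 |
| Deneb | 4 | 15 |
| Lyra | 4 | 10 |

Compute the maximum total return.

52

Take Canopus, Vega, Deneb, and Lyra: cost 6 + 6 + 4 + 4 = 20 ≤ 21, return 14 + 13 + 15 + 10 = 52.
No other feasible combination does better.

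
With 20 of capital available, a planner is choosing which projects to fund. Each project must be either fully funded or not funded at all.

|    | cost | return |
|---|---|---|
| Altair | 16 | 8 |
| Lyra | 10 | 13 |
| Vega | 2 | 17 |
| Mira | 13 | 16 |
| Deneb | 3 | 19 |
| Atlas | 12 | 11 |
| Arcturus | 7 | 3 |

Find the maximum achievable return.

52

Take Vega, Mira, and Deneb: cost 2 + 13 + 3 = 18 ≤ 20, return 17 + 16 + 19 = 52.
No other feasible combination does better.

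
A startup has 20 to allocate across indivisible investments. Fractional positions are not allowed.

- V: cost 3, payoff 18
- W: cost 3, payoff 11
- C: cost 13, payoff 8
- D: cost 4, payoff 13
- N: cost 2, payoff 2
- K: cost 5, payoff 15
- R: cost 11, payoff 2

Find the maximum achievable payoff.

59

Treat it as a binary knapsack problem.
Take V, W, D, N, and K: cost 3 + 3 + 4 + 2 + 5 = 17 ≤ 20, payoff 18 + 11 + 13 + 2 + 15 = 59.
No other feasible combination does better.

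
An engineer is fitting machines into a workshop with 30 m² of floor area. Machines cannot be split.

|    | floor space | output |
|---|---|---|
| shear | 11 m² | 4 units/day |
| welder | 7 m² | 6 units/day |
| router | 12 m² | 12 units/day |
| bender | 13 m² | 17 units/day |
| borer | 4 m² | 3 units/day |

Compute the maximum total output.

32

Treat it as a binary knapsack problem.
router + bender: floor space 12 + 13 = 25 ≤ 30, output 12 + 17 = 29.
router + bender + borer: floor space 12 + 13 + 4 = 29 ≤ 30, output 12 + 17 + 3 = 32.
welder + bender + borer: floor space 7 + 13 + 4 = 24 ≤ 30, output 6 + 17 + 3 = 26.
Best is router, bender, and borer with total output 32.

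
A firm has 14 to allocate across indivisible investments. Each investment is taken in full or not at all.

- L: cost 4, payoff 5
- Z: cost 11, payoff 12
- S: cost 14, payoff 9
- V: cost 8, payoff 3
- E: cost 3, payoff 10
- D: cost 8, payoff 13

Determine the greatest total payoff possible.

23

Take E and D: cost 3 + 8 = 11 ≤ 14, payoff 10 + 13 = 23.
No other feasible combination does better.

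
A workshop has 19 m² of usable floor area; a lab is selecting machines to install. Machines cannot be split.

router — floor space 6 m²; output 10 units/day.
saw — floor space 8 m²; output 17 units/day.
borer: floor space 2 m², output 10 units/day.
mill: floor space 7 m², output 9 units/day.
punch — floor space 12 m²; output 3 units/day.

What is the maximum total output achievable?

37

Take router, saw, and borer: floor space 6 + 8 + 2 = 16 ≤ 19, output 10 + 17 + 10 = 37.
No other feasible combination does better.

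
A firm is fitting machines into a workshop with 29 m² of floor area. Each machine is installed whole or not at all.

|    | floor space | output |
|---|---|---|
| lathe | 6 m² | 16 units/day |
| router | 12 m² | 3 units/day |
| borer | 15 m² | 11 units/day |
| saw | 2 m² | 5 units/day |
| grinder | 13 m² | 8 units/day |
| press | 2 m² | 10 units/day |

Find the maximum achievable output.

42

This is an integer program with binary decision variables.
Allowing fractional choices, the relaxed optimum would be about 44.5, but machines are indivisible.
lathe + saw + grinder + press: floor space 6 + 2 + 13 + 2 = 23 ≤ 29, output 16 + 5 + 8 + 10 = 39.
lathe + borer + saw + press: floor space 6 + 15 + 2 + 2 = 25 ≤ 29, output 16 + 11 + 5 + 10 = 42.
Best is lathe, borer, saw, and press with total output 42.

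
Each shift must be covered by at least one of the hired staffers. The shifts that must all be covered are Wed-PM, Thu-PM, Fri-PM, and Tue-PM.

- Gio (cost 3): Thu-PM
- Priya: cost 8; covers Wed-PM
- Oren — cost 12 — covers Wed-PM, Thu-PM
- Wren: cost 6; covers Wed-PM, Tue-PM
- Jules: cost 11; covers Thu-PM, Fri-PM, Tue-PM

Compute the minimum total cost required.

17

The greedy cost-per-new-shift heuristic would pick Gio, Wren, and Jules for 20, but a cheaper cover exists.
Choose Wren and Jules: together they cover Wed-PM, Thu-PM, Fri-PM, Tue-PM — every shift.
Total cost: 6 + 11 = 17.
No cover costs less than 17.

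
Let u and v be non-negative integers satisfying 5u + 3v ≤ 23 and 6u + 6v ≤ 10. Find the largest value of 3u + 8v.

8

Relaxing integrality, the LP optimum is 13.33 at (u,v) = (0, 1.67), which is not an integer point.
(u,v)=(0,1): 5·0+3·1=3≤23, 6·0+6·1=6≤10, objective 8.
(u,v)=(1,0): 5·1+3·0=5≤23, 6·1+6·0=6≤10, objective 3.
(u,v)=(0,0): 5·0+3·0=0≤23, 6·0+6·0=0≤10, objective 0.
No feasible integer point exceeds 8.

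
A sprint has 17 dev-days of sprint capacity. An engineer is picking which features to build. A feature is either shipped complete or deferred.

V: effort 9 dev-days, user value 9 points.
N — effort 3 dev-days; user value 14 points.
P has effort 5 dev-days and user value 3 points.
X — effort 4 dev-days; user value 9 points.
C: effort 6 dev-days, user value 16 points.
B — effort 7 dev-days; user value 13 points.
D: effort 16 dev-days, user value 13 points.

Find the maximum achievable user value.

N + X + C: effort 3 + 4 + 6 = 13 ≤ 17, user value 14 + 9 + 16 = 39.
N + C + B: effort 3 + 6 + 7 = 16 ≤ 17, user value 14 + 16 + 13 = 43.
Best is N, C, and B with total user value 43.

43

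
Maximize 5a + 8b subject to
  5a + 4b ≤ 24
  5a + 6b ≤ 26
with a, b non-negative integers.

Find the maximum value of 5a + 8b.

(a,b)=(0,4): 5·0+4·4=16≤24, 5·0+6·4=24≤26, objective 32.
(a,b)=(1,3): 5·1+4·3=17≤24, 5·1+6·3=23≤26, objective 29.
(a,b)=(0,3): 5·0+4·3=12≤24, 5·0+6·3=18≤26, objective 24.
The best lattice point is (0,4), giving 32.

32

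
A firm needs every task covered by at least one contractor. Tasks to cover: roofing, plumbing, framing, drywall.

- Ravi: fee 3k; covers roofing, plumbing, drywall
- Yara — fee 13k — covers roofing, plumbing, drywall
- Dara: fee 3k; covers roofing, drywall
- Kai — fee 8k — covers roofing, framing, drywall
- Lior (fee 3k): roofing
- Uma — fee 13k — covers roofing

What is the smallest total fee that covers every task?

11

Choose Ravi and Kai: together they cover roofing, plumbing, framing, drywall — every task.
Total fee: 3 + 8 = 11.
No cover costs less than 11.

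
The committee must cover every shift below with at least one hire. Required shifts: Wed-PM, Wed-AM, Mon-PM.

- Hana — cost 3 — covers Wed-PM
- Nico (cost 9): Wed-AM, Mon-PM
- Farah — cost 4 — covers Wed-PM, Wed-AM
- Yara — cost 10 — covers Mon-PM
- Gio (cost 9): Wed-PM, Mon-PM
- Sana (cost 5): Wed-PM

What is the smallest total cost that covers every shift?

Choose Hana and Nico: together they cover Wed-PM, Wed-AM, Mon-PM — every shift.
Total cost: 3 + 9 = 12.

12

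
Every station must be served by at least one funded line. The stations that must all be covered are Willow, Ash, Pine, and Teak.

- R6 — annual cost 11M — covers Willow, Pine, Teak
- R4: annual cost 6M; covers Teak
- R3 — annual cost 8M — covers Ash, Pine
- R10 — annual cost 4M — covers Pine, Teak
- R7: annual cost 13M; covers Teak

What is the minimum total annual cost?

19

The greedy cost-per-new-station heuristic would pick R10, R3, and R6 for 23, but a cheaper cover exists.
Choose R6 and R3: together they cover Willow, Ash, Pine, Teak — every station.
Total annual cost: 11 + 8 = 19.
No cover costs less than 19.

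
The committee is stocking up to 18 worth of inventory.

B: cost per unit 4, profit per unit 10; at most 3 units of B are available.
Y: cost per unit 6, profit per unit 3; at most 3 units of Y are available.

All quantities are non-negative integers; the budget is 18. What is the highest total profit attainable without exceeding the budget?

33

3×B: cost 12 ≤ 18, profit 3·10 = 30.
3×B and 1×Y: cost 18 ≤ 18, profit 3·10 + 1·3 = 33.
Best is 33.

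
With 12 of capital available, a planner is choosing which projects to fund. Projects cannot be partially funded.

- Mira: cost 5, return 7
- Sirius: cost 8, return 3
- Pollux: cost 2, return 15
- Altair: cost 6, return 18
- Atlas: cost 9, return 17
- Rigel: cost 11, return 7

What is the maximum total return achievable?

Treat it as a binary knapsack problem.
Pollux + Atlas: cost 2 + 9 = 11 ≤ 12, return 15 + 17 = 32.
Pollux + Altair: cost 2 + 6 = 8 ≤ 12, return 15 + 18 = 33.
Best is Pollux and Altair with total return 33.

33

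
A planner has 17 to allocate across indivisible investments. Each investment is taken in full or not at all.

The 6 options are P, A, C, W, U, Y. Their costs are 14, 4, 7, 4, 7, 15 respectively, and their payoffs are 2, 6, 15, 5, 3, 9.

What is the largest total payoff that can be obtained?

Allowing fractional choices, the relaxed optimum would be about 27.2, but investments are indivisible.
A + C: cost 4 + 7 = 11 ≤ 17, payoff 6 + 15 = 21.
A + C + W: cost 4 + 7 + 4 = 15 ≤ 17, payoff 6 + 15 + 5 = 26.
C + W: cost 7 + 4 = 11 ≤ 17, payoff 15 + 5 = 20.
Best is A, C, and W with total payoff 26.

26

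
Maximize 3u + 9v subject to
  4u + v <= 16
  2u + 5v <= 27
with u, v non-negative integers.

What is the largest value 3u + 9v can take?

48

(u,v)=(1,5): 4·1+1·5=9≤16, 2·1+5·5=27≤27, objective 48.
(u,v)=(0,5): 4·0+1·5=5≤16, 2·0+5·5=25≤27, objective 45.
(u,v)=(2,4): 4·2+1·4=12≤16, 2·2+5·4=24≤27, objective 42.
(u,v)=(1,4): 4·1+1·4=8≤16, 2·1+5·4=22≤27, objective 39.
No feasible integer point exceeds 48.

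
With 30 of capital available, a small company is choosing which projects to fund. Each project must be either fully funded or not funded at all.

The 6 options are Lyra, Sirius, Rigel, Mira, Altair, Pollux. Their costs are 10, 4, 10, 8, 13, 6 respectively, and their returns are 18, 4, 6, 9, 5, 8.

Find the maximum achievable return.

Lyra + Mira + Pollux: cost 10 + 8 + 6 = 24 ≤ 30, return 18 + 9 + 8 = 35.
Lyra + Sirius + Rigel + Pollux: cost 10 + 4 + 10 + 6 = 30 ≤ 30, return 18 + 4 + 6 + 8 = 36.
Lyra + Sirius + Mira + Pollux: cost 10 + 4 + 8 + 6 = 28 ≤ 30, return 18 + 4 + 9 + 8 = 39.
Best is Lyra, Sirius, Mira, and Pollux with total return 39.

39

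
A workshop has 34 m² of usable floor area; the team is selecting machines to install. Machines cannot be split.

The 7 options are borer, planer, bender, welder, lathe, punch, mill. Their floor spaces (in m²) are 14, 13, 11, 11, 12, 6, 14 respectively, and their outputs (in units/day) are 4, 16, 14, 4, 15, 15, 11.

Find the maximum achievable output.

This is an integer program with binary decision variables.
Take planer, lathe, and punch: floor space 13 + 12 + 6 = 31 ≤ 34, output 16 + 15 + 15 = 46.
No other feasible combination does better.

46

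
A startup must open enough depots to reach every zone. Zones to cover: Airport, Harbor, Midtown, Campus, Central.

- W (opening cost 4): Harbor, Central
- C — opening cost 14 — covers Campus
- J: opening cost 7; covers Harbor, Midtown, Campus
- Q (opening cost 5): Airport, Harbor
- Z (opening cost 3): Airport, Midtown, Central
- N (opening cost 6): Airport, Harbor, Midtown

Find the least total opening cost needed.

10

This is a weighted set-cover instance.
Choose J and Z: together they cover Airport, Harbor, Midtown, Campus, Central — every zone.
Total opening cost: 7 + 3 = 10.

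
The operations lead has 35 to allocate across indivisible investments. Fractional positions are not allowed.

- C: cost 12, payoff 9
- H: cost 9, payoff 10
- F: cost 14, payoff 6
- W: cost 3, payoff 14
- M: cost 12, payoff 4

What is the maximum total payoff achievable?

33

C + H + W: cost 12 + 9 + 3 = 24 ≤ 35, payoff 9 + 10 + 14 = 33.
H + F + W: cost 9 + 14 + 3 = 26 ≤ 35, payoff 10 + 6 + 14 = 30.
Best is C, H, and W with total payoff 33.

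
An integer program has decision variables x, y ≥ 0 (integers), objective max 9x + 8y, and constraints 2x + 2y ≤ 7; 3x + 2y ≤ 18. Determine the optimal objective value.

27

Relaxing integrality, the LP optimum is 31.50 at (x,y) = (3.5, 0), which is not an integer point.
(x,y)=(3,0) is feasible, giving 27.
(x,y)=(2,1) is feasible, giving 26.
(x,y)=(2,0) is feasible, giving 18.
The best lattice point is (3,0), giving 27.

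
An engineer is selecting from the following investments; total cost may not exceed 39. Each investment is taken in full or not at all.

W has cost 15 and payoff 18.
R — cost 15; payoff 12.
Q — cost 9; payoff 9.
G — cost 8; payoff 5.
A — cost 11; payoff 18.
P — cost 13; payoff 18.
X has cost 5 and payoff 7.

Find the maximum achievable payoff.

54

Allowing fractional choices, the relaxed optimum would be about 55.0, but investments are indivisible.
G + A + P + X: cost 8 + 11 + 13 + 5 = 37 ≤ 39, payoff 5 + 18 + 18 + 7 = 48.
Q + A + P + X: cost 9 + 11 + 13 + 5 = 38 ≤ 39, payoff 9 + 18 + 18 + 7 = 52.
W + A + P: cost 15 + 11 + 13 = 39 ≤ 39, payoff 18 + 18 + 18 = 54.
Best is W, A, and P with total payoff 54.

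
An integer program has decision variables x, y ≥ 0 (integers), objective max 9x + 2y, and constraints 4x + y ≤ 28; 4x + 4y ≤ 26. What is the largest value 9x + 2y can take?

54

The continuous relaxation peaks at (6.5, 0) with value 58.50; rounding to a feasible lattice point costs some objective.
(x,y)=(6,0) is feasible, giving 54.
(x,y)=(5,1) is feasible, giving 47.
(x,y)=(5,0) is feasible, giving 45.
Maximum is 54 at (x,y)=(6,0).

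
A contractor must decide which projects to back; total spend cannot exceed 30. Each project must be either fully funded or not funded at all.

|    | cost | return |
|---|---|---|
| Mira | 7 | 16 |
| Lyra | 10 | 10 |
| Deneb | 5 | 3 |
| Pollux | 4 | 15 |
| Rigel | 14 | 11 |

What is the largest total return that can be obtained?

45

Allowing fractional choices, the relaxed optimum would be about 48.1, but projects are indivisible.
Mira + Deneb + Pollux + Rigel: cost 7 + 5 + 4 + 14 = 30 ≤ 30, return 16 + 3 + 15 + 11 = 45.
Mira + Lyra + Deneb + Pollux: cost 7 + 10 + 5 + 4 = 26 ≤ 30, return 16 + 10 + 3 + 15 = 44.
Mira + Pollux + Rigel: cost 7 + 4 + 14 = 25 ≤ 30, return 16 + 15 + 11 = 42.
Best is Mira, Deneb, Pollux, and Rigel with total return 45.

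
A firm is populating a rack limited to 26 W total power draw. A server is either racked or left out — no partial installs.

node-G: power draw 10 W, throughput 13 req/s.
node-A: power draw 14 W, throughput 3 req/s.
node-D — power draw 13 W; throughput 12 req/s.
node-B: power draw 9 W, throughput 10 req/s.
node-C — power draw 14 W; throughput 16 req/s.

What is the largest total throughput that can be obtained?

29

node-G + node-C: power draw 10 + 14 = 24 ≤ 26, throughput 13 + 16 = 29.
node-B + node-C: power draw 9 + 14 = 23 ≤ 26, throughput 10 + 16 = 26.
Best is node-G and node-C with total throughput 29.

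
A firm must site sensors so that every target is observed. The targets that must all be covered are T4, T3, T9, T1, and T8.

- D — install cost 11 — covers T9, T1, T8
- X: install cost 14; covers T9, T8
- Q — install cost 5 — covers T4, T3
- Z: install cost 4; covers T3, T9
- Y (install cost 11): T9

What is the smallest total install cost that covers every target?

16

This is a weighted set-cover instance.
Choose D and Q: together they cover T4, T3, T9, T1, T8 — every target.
Total install cost: 11 + 5 = 16.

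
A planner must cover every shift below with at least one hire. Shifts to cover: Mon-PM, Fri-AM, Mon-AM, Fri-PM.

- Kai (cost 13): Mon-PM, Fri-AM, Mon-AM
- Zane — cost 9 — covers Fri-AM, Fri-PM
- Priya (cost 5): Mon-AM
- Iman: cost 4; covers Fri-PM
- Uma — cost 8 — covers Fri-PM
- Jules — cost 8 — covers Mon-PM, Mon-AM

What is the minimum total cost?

17

Choose Kai and Iman: together they cover Mon-PM, Fri-AM, Mon-AM, Fri-PM — every shift.
Total cost: 13 + 4 = 17.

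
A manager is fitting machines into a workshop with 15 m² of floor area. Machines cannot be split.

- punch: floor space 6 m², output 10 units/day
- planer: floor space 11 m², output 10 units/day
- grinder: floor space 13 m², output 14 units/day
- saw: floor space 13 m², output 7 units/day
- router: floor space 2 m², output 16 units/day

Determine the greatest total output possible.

30

Allowing fractional choices, the relaxed optimum would be about 33.5, but machines are indivisible.
punch + router: floor space 6 + 2 = 8 ≤ 15, output 10 + 16 = 26.
grinder + router: floor space 13 + 2 = 15 ≤ 15, output 14 + 16 = 30.
Best is grinder and router with total output 30.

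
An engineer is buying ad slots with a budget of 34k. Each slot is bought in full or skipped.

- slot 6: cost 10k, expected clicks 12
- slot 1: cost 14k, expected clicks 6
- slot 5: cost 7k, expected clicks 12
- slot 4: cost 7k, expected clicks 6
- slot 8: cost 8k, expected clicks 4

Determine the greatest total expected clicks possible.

34

slot 6 + slot 5 + slot 4: cost 10 + 7 + 7 = 24 ≤ 34, expected clicks 12 + 12 + 6 = 30.
slot 6 + slot 1 + slot 5: cost 10 + 14 + 7 = 31 ≤ 34, expected clicks 12 + 6 + 12 = 30.
slot 6 + slot 5 + slot 4 + slot 8: cost 10 + 7 + 7 + 8 = 32 ≤ 34, expected clicks 12 + 12 + 6 + 4 = 34.
Best is slot 6, slot 5, slot 4, and slot 8 with total expected clicks 34.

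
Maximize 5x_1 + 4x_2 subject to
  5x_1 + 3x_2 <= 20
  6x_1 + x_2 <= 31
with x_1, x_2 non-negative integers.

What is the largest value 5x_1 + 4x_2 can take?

25

The continuous relaxation peaks at (0, 6.67) with value 26.67; rounding to a feasible lattice point costs some objective.
(x_1,x_2)=(1,5): 5·1+3·5=20≤20, 6·1+1·5=11≤31, objective 25.
(x_1,x_2)=(0,6): 5·0+3·6=18≤20, 6·0+1·6=6≤31, objective 24.
(x_1,x_2)=(1,4): 5·1+3·4=17≤20, 6·1+1·4=10≤31, objective 21.
The best lattice point is (1,5), giving 25.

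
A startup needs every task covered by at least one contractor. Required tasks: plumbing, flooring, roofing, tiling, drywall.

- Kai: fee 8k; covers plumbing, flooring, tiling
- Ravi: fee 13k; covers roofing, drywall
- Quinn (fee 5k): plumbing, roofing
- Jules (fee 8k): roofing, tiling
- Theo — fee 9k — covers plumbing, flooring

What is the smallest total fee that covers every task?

The greedy cost-per-new-task heuristic would pick Quinn, Kai, and Ravi for 26, but a cheaper cover exists.
Choose Kai and Ravi: together they cover plumbing, flooring, roofing, tiling, drywall — every task.
Total fee: 8 + 13 = 21.
No cover costs less than 21.

21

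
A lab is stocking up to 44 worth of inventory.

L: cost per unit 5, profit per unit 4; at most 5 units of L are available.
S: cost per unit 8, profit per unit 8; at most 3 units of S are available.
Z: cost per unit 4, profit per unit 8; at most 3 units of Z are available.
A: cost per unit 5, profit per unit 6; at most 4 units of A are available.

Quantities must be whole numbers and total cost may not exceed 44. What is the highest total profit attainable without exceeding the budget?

Z has the best ratio (8/4); taking only Z gives at most 3×8 = 24 (stopped by the supply cap of 3).
Mixing does better — 2×S, 3×Z, and 3×A: cost 43 ≤ 44, profit 2·8 + 3·8 + 3·6 = 58.

58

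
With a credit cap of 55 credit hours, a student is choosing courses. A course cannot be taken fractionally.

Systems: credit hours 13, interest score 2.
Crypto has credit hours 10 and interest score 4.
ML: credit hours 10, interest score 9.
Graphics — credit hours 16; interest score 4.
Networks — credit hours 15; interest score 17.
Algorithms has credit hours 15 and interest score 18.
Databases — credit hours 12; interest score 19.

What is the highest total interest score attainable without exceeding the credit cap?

This is an integer program with binary decision variables.
Crypto + Networks + Algorithms + Databases: credit hours 10 + 15 + 15 + 12 = 52 ≤ 55, interest score 4 + 17 + 18 + 19 = 58.
ML + Networks + Algorithms + Databases: credit hours 10 + 15 + 15 + 12 = 52 ≤ 55, interest score 9 + 17 + 18 + 19 = 63.
Systems + Networks + Algorithms + Databases: credit hours 13 + 15 + 15 + 12 = 55 ≤ 55, interest score 2 + 17 + 18 + 19 = 56.
Best is ML, Networks, Algorithms, and Databases with total interest score 63.

63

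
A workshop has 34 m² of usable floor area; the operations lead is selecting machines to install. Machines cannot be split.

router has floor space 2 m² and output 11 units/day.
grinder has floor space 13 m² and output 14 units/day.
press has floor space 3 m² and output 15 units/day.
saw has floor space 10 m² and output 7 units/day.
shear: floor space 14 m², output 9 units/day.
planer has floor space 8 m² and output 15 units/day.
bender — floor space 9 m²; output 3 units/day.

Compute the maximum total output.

55

router + grinder + press + planer: floor space 2 + 13 + 3 + 8 = 26 ≤ 34, output 11 + 14 + 15 + 15 = 55.
router + press + saw + planer + bender: floor space 2 + 3 + 10 + 8 + 9 = 32 ≤ 34, output 11 + 15 + 7 + 15 + 3 = 51.
Best is router, grinder, press, and planer with total output 55.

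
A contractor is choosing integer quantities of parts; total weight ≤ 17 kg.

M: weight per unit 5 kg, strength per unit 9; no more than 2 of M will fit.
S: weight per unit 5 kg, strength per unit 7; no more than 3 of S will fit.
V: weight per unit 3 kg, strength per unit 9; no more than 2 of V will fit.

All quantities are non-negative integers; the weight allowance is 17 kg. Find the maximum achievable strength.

This is a bounded integer knapsack.
V has the best ratio (9/3); taking only V gives at most 2×9 = 18 (stopped by the supply cap of 2).
Mixing does better — 2×M and 2×V: weight 16 ≤ 17, strength 2·9 + 2·9 = 36.

36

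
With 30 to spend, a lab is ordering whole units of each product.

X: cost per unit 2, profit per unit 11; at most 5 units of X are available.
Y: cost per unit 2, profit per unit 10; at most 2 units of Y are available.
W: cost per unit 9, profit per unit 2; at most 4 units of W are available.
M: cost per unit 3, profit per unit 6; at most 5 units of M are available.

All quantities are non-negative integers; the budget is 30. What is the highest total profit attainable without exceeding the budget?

105

Take 5×X, 2×Y, and 5×M: cost 29 ≤ 30, profit 5·11 + 2·10 + 5·6 = 105.
X has the best ratio (11/2) and is taken to its limit of 5; remaining capacity is filled optimally with the others.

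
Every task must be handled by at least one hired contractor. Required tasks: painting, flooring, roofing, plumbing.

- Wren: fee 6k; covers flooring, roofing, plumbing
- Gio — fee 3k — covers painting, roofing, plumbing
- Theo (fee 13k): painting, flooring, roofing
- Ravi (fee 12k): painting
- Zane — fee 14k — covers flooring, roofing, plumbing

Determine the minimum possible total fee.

Choose Wren and Gio: together they cover painting, flooring, roofing, plumbing — every task.
Total fee: 6 + 3 = 9.
No cover costs less than 9.

9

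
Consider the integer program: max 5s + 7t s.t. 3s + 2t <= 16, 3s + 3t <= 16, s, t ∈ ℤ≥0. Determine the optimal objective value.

Relaxing integrality, the LP optimum is 37.33 at (s,t) = (0, 5.33), which is not an integer point.
(s,t)=(0,5) is feasible, giving 35.
(s,t)=(1,4) is feasible, giving 33.
Maximum is 35 at (s,t)=(0,5).

35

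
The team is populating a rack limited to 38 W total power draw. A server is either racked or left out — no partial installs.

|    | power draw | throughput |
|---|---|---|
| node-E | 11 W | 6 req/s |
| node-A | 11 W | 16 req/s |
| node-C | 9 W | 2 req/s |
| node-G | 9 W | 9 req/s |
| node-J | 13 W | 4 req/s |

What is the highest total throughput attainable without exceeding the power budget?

31

Take node-E, node-A, and node-G: power draw 11 + 11 + 9 = 31 ≤ 38, throughput 6 + 16 + 9 = 31.
No other feasible combination does better.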